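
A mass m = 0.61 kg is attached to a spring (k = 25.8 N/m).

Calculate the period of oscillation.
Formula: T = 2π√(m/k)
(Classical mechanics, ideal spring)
T = 2π√(m/k) = 2π√(0.61/25.8) = 0.9661 s; f = 1/T = 1.035 Hz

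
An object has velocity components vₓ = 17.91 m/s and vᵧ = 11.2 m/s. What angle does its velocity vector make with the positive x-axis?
θ = arctan(vᵧ/vₓ) = arctan(11.2/17.91) = 32.02°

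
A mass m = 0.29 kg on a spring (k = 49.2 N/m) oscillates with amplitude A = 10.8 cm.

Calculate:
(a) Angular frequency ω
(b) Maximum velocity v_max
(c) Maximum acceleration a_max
ω = √(k/m) = √(49.2/0.29) = 13.03 rad/s
v_max = ωA = 13.03×0.108 = 1.407 m/s
a_max = ω²A = 13.03²×0.108 = 18.32 m/s²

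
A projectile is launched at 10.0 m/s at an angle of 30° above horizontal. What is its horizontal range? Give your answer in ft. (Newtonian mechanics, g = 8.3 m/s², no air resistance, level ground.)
R = v₀² sin(2θ) / g (with unit conversion) = 34.23 ft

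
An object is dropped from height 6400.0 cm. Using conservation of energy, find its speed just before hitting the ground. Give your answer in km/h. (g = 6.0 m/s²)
mgh = ½mv² → v = √(2gh) = √(2×6.0×64) = 27.71 m/s = 99.77 km/h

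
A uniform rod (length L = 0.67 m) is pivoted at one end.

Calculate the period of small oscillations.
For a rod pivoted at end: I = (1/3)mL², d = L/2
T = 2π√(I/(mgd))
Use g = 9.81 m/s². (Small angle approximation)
I/m = (1/3)L² = 0.1496 m²; d = L/2 = 0.335 m
T = 2π√(I/(mgd)) = 2π√(0.1496/(9.81×0.335)) = 1.341 s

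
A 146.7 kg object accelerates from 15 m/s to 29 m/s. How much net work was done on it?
W_net = ΔKE = ½m(v₂² − v₁²) = ½×146.7×(29² − 15²) = 45183.6 J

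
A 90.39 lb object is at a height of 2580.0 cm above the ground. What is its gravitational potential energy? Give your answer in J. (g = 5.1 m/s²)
PE = mgh = 41 kg × 5.1 m/s² × 25.8 m = 5395 J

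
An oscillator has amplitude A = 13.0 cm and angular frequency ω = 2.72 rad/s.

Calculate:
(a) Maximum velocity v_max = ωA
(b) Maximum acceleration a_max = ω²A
v_max = ωA = 2.72×0.13 = 0.3536 m/s
a_max = ω²A = 2.72²×0.13 = 0.9618 m/s²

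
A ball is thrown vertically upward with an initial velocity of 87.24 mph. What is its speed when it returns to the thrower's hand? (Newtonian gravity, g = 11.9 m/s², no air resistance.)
By conservation of energy, the ball returns at the same speed = 87.24 mph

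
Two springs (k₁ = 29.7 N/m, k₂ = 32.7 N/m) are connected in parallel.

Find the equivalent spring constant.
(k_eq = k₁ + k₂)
k_eq = k₁ + k₂ = 29.7 + 32.7 = 62.4 N/m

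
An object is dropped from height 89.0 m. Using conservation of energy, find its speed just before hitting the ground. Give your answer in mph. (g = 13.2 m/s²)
mgh = ½mv² → v = √(2gh) = √(2×13.2×89) = 48.47 m/s = 108.4 mph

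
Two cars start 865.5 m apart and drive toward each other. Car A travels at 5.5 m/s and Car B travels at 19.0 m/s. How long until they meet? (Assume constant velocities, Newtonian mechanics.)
Combined speed: v_combined = 5.5 + 19.0 = 24.5 m/s
Time to meet: t = d/24.5 = 865.5/24.5 = 35.33 s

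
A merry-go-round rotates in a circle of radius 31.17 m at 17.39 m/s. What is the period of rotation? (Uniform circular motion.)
T = 2πr/v = 2π×31.17/17.39 = 11.26 s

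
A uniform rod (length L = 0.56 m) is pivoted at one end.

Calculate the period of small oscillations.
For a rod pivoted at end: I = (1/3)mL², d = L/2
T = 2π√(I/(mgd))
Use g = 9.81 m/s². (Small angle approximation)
I/m = (1/3)L² = 0.1045 m²; d = L/2 = 0.28 m
T = 2π√(I/(mgd)) = 2π√(0.1045/(9.81×0.28)) = 1.226 s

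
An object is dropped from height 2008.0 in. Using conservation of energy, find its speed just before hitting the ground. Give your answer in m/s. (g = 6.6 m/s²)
mgh = ½mv² → v = √(2gh) = √(2×6.6×51) = 25.95 m/s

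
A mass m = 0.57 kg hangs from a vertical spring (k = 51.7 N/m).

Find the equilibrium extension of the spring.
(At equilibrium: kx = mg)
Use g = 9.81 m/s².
x_eq = mg/k = 0.57×9.81/51.7 = 0.1082 m = 10.82 cm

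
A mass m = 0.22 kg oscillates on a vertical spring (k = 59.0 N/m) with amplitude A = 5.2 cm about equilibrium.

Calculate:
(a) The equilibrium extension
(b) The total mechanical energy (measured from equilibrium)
x_eq = mg/k = 0.22×9.81/59.0 = 0.03658 m = 3.658 cm
E = ½kA² = ½×59.0×(0.052)² = 0.07977 J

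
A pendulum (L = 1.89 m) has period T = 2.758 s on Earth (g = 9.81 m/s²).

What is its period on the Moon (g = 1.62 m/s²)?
T = 2π√(L/g), so T_moon/T_earth = √(g_earth/g_moon)
T_moon = 2π√(1.89/1.62) = 6.787 s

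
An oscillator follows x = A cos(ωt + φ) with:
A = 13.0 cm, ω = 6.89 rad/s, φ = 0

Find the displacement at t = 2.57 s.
x = A cos(ωt + φ) = 13.0×cos(6.89×2.57 + 0) = 5.402 cm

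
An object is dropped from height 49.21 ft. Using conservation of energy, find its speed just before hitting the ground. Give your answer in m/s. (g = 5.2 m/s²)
mgh = ½mv² → v = √(2gh) = √(2×5.2×15) = 12.49 m/s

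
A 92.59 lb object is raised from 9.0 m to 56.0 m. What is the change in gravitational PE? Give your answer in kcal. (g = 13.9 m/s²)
ΔPE = mg(h₂ − h₁) = 42 kg × 13.9 m/s² × (56 − 9) m = 2.744e+04 J = 6.558 kcal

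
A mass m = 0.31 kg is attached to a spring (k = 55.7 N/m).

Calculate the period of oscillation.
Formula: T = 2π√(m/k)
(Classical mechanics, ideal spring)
T = 2π√(m/k) = 2π√(0.31/55.7) = 0.4687 s; f = 1/T = 2.133 Hz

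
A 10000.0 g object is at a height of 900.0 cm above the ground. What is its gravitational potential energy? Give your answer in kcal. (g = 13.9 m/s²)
PE = mgh = 10 kg × 13.9 m/s² × 9 m = 1251 J = 0.299 kcal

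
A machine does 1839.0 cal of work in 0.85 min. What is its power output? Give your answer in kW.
P = W/t = 7694 J / 51 s = 150.9 W = 0.1509 kW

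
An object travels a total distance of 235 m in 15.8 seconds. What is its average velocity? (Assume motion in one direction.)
v_avg = Δd / Δt = 235 / 15.8 = 14.87 m/s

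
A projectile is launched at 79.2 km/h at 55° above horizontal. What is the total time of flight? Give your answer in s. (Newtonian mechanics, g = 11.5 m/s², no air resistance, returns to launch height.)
T = 2v₀sin(θ)/g (with unit conversion) = 3.134 s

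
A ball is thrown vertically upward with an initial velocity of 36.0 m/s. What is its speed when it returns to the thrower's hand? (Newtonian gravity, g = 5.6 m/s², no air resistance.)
By conservation of energy, the ball returns at the same speed = 36.0 m/s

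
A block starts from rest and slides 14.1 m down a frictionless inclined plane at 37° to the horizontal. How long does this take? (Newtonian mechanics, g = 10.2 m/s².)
a = g sin(θ) = 10.2 × sin(37°) = 6.14 m/s²
t = √(2d/a) = √(2 × 14.1 / 6.14) = 2.14 s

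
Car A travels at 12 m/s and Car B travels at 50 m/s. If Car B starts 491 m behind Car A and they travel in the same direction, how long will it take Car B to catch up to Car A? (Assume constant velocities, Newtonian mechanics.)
Relative speed: v_rel = 50 - 12 = 38 m/s
Time to catch: t = d₀/v_rel = 491/38 = 12.92 s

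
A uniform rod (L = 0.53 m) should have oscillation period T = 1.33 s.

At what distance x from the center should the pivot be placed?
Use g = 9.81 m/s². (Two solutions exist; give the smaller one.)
T = 2π√((L²/12 + x²)/(gx)). Let c = T²g/(4π²) = 0.4396.
x² − cx + L²/12 = 0 → x = (c − √(c² − L²/3))/2 = 0.062 m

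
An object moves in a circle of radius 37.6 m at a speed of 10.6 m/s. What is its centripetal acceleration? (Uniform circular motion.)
a_c = v²/r = 10.6²/37.6 = 112.36/37.6 = 2.99 m/s²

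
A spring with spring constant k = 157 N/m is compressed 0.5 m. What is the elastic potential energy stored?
PE = ½kx² = ½×157×0.5² = 19.62 J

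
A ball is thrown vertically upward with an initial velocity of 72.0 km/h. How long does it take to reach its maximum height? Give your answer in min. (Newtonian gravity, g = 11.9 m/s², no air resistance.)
t_up = v₀/g (with unit conversion) = 0.02801 min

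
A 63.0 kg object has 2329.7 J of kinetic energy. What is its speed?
KE = ½mv² → v = √(2KE/m) = √(2×2329.7/63.0) = 8.6 m/s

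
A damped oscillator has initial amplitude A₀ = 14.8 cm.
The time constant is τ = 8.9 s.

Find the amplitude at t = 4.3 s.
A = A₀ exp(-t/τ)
A = A₀ exp(−t/τ) = 14.8×exp(−4.3/8.9) = 9.129 cm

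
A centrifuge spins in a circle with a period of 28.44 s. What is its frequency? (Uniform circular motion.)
f = 1/T = 1/28.44 = 0.0352 Hz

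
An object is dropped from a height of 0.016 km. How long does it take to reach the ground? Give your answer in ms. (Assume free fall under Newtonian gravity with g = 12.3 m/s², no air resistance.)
t = √(2h/g) (with unit conversion) = 1613.0 ms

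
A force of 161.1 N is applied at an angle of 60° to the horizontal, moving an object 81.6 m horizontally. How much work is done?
W = Fd cosθ = 161.1×81.6×cos(60°) = 6572.9 J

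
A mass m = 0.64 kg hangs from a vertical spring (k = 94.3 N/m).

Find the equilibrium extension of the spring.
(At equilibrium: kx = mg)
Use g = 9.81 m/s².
x_eq = mg/k = 0.64×9.81/94.3 = 0.06658 m = 6.658 cm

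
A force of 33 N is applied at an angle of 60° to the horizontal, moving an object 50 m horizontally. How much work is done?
W = Fd cosθ = 33×50×cos(60°) = 825.0 J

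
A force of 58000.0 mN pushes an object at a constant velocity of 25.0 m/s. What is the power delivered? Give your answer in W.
P = Fv = 58 N × 25 m/s = 1450 W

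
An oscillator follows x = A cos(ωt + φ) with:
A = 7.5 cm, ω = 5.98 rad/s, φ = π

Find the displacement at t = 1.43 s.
x = A cos(ωt + φ) = 7.5×cos(5.98×1.43 + π) = 4.817 cm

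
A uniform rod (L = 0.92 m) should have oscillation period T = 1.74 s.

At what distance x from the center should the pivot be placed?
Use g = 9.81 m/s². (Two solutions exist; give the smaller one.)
T = 2π√((L²/12 + x²)/(gx)). Let c = T²g/(4π²) = 0.7523.
x² − cx + L²/12 = 0 → x = (c − √(c² − L²/3))/2 = 0.1098 m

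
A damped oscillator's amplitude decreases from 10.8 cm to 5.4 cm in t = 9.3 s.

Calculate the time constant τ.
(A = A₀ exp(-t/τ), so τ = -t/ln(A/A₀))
A/A₀ = 5.4/10.8 = 0.5; ln(A/A₀) = -0.6931
τ = −t/ln(A/A₀) = −9.3/-0.6931 = 13.42 s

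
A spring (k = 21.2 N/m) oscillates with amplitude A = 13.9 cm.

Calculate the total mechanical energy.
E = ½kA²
E = ½kA² = ½×21.2×(0.139)² = 0.2048 J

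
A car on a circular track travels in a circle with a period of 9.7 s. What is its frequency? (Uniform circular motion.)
f = 1/T = 1/9.7 = 0.1031 Hz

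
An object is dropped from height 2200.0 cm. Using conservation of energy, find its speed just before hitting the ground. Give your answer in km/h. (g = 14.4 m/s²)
mgh = ½mv² → v = √(2gh) = √(2×14.4×22) = 25.17 m/s = 90.62 km/h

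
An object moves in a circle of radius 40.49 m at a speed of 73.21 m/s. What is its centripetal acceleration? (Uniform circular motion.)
a_c = v²/r = 73.21²/40.49 = 5359.7/40.49 = 132.37 m/s²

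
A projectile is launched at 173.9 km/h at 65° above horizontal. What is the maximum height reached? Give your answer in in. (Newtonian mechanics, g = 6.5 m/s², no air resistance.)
H = v₀²sin²(θ)/(2g) (with unit conversion) = 5805.0 in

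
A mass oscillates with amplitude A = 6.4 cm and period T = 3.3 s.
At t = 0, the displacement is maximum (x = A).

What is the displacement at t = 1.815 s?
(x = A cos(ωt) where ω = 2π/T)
ω = 2π/T = 2π/3.3 = 1.904 rad/s
x = A cos(ωt) = 6.4×cos(1.904×1.815) = -6.087 cm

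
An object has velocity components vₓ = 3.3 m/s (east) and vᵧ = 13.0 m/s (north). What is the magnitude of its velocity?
|v| = √(vₓ² + vᵧ²) = √(3.3² + 13.0²) = √(179.89) = 13.41 m/s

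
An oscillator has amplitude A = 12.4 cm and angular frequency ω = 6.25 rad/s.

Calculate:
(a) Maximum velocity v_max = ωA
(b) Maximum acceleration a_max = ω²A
v_max = ωA = 6.25×0.124 = 0.775 m/s
a_max = ω²A = 6.25²×0.124 = 4.844 m/s²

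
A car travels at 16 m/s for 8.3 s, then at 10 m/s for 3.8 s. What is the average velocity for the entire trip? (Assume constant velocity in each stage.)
d₁ = v₁t₁ = 16 × 8.3 = 132.8 m
d₂ = v₂t₂ = 10 × 3.8 = 38 m
d_total = 170.8 m, t_total = 12.1 s
v_avg = d_total/t_total = 170.8/12.1 = 14.12 m/s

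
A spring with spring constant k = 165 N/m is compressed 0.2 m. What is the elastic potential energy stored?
PE = ½kx² = ½×165×0.2² = 3.3 J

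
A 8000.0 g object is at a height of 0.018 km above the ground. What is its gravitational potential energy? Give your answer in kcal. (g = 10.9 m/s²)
PE = mgh = 8 kg × 10.9 m/s² × 18 m = 1570 J = 0.3751 kcal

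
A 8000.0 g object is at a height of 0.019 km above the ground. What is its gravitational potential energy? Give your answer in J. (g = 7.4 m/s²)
PE = mgh = 8 kg × 7.4 m/s² × 19 m = 1125 J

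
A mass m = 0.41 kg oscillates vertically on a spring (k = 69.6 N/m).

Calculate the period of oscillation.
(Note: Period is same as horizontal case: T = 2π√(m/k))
T = 2π√(m/k) = 2π√(0.41/69.6) = 0.4822 s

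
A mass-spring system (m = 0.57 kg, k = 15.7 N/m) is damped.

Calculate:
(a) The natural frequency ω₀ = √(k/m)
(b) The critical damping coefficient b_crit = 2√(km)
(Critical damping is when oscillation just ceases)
ω₀ = √(k/m) = √(15.7/0.57) = 5.248 rad/s
b_crit = 2√(km) = 2√(15.7×0.57) = 5.983 kg/s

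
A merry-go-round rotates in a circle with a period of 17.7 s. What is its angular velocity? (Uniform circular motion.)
ω = 2π/T = 2π/17.7 = 0.355 rad/s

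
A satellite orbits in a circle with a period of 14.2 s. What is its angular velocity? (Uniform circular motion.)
ω = 2π/T = 2π/14.2 = 0.4425 rad/s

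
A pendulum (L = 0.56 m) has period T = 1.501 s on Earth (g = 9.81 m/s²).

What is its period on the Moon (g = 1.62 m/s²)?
T = 2π√(L/g), so T_moon/T_earth = √(g_earth/g_moon)
T_moon = 2π√(0.56/1.62) = 3.694 s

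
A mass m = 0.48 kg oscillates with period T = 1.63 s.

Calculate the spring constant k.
T = 2π√(m/k) → k = m(2π/T)² = 0.48×(2π/1.63)² = 7.132 N/m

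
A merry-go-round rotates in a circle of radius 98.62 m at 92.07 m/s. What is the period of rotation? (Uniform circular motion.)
T = 2πr/v = 2π×98.62/92.07 = 6.73 s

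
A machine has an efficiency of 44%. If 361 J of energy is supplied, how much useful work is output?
W_out = η × W_in = 0.44 × 361 = 158.84 J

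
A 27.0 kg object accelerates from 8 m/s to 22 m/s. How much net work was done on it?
W_net = ΔKE = ½m(v₂² − v₁²) = ½×27.0×(22² − 8²) = 5670.0 J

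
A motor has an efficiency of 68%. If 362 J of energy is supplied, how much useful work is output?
W_out = η × W_in = 0.68 × 362 = 246.16 J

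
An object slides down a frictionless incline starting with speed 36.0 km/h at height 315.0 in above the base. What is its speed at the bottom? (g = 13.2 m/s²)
½mv₀² + mgh = ½mv² → v = √(v₀² + 2gh) = √(10² + 2×13.2×8.001) = 17.64 m/s = 63.51 km/h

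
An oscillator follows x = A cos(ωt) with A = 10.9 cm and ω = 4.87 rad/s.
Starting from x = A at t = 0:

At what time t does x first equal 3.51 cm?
cos(ωt) = x/A = 3.51/10.9 = 0.322
ωt = arccos(0.322) = 1.243 rad
t = 1.243/4.87 = 0.2552 s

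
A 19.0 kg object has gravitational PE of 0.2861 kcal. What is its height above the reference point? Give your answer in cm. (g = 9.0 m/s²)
PE = mgh → h = PE/(mg) = 1197 J / (19 kg × 9.0 m/s²) = 7 m = 700.0 cm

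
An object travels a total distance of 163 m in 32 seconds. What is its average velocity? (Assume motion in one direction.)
v_avg = Δd / Δt = 163 / 32 = 5.09 m/s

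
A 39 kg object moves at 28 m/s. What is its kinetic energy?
KE = ½mv² = ½×39×28² = 15288.0 J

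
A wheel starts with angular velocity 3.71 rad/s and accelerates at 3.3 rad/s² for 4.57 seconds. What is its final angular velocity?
ω = ω₀ + αt = 3.71 + 3.3 × 4.57 = 18.79 rad/s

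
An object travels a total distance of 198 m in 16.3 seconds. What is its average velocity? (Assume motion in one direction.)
v_avg = Δd / Δt = 198 / 16.3 = 12.15 m/s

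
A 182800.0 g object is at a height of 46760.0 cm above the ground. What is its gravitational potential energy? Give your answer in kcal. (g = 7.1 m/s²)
PE = mgh = 182.8 kg × 7.1 m/s² × 467.6 m = 6.069e+05 J = 145.0 kcal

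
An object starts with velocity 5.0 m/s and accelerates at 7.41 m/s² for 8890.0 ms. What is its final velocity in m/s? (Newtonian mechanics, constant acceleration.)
v = v₀ + at (with unit conversion) = 70.87 m/s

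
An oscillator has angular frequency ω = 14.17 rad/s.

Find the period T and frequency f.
T = 2π/ω = 2π/14.17 = 0.4434 s; f = ω/2π = 2.255 Hz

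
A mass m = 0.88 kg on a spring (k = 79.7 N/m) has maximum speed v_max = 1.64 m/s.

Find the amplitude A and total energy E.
½mv²_max = ½kA² → A = v_max√(m/k) = 1.64×√(0.88/79.7) = 0.1723 m = 17.23 cm
E = ½mv²_max = ½×0.88×1.64² = 1.183 J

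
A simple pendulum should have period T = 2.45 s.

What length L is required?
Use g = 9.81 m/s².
T = 2π√(L/g) → L = g(T/2π)² = 9.81×(2.45/2π)² = 1.492 m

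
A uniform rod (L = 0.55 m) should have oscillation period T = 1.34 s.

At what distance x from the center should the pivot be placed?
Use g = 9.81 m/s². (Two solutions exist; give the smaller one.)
T = 2π√((L²/12 + x²)/(gx)). Let c = T²g/(4π²) = 0.4462.
x² − cx + L²/12 = 0 → x = (c − √(c² − L²/3))/2 = 0.06637 m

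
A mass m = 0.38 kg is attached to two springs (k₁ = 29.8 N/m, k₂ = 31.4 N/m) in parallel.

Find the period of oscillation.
k_eq = k₁+k₂ = 61.2 N/m
T = 2π√(m/k_eq) = 2π√(0.38/61.2) = 0.4951 s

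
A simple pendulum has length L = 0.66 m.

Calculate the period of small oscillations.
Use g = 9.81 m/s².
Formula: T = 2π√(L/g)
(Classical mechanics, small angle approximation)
T = 2π√(L/g) = 2π√(0.66/9.81) = 1.63 s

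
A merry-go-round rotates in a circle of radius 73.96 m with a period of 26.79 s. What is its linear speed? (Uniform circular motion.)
v = 2πr/T = 2π×73.96/26.79 = 17.35 m/s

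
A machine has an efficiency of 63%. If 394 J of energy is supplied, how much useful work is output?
W_out = η × W_in = 0.63 × 394 = 248.22 J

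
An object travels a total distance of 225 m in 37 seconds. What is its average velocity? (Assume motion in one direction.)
v_avg = Δd / Δt = 225 / 37 = 6.08 m/s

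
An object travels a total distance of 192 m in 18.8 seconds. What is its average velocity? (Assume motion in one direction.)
v_avg = Δd / Δt = 192 / 18.8 = 10.21 m/s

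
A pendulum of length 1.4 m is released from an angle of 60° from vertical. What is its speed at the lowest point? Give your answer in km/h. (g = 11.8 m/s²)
h = L(1 − cosθ) = 1.4×(1 − cos60°) = 0.7 m
v = √(2gh) = √(2×11.8×0.7) = 4.064 m/s = 14.63 km/h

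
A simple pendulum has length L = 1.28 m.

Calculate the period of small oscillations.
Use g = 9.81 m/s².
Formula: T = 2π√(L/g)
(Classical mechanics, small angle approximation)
T = 2π√(L/g) = 2π√(1.28/9.81) = 2.27 s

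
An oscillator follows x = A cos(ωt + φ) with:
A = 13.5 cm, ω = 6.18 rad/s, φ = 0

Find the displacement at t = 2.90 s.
x = A cos(ωt + φ) = 13.5×cos(6.18×2.9 + 0) = 8.097 cm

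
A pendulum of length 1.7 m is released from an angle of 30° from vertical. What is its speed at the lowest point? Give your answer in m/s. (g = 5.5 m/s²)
h = L(1 − cosθ) = 1.7×(1 − cos30°) = 0.2278 m
v = √(2gh) = √(2×5.5×0.2278) = 1.583 m/s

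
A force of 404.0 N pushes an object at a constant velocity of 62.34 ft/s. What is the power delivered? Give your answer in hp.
P = Fv = 404 N × 19 m/s = 7676 W = 10.29 hp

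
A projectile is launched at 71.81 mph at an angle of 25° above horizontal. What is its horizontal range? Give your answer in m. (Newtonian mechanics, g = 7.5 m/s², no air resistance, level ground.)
R = v₀² sin(2θ) / g (with unit conversion) = 105.3 m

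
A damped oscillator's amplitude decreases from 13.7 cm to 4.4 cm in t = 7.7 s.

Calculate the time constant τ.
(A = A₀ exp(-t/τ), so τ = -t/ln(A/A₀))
A/A₀ = 4.4/13.7 = 0.3212; ln(A/A₀) = -1.136
τ = −t/ln(A/A₀) = −7.7/-1.136 = 6.779 s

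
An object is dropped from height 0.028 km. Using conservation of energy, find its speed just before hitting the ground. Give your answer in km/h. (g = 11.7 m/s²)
mgh = ½mv² → v = √(2gh) = √(2×11.7×28) = 25.6 m/s = 92.15 km/h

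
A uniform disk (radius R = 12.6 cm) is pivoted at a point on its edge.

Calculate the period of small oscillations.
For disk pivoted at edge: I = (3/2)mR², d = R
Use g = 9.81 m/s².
I/m = (3/2)R² = 0.02381 m²; d = R = 0.126 m
T = 2π√((3/2)R²/(gR)) = 2π√(3R/(2g)) = 0.8721 s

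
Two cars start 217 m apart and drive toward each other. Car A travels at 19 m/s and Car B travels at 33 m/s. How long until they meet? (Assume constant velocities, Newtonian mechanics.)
Combined speed: v_combined = 19 + 33 = 52 m/s
Time to meet: t = d/52 = 217/52 = 4.17 s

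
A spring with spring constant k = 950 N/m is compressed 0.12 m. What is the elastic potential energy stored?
PE = ½kx² = ½×950×0.12² = 6.84 J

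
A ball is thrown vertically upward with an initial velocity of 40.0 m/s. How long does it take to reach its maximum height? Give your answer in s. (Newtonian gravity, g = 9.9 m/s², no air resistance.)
t_up = v₀/g = 4.04 s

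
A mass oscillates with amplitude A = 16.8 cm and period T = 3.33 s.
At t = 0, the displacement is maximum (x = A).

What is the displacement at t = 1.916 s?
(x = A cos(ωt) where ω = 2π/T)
ω = 2π/T = 2π/3.33 = 1.887 rad/s
x = A cos(ωt) = 16.8×cos(1.887×1.916) = -14.95 cm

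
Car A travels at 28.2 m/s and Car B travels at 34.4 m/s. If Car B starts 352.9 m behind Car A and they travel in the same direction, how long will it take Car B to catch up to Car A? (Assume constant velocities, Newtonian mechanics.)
Relative speed: v_rel = 34.4 - 28.2 = 6.2 m/s
Time to catch: t = d₀/v_rel = 352.9/6.2 = 56.92 s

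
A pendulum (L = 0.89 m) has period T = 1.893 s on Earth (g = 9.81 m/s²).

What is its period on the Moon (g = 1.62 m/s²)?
T = 2π√(L/g), so T_moon/T_earth = √(g_earth/g_moon)
T_moon = 2π√(0.89/1.62) = 4.657 s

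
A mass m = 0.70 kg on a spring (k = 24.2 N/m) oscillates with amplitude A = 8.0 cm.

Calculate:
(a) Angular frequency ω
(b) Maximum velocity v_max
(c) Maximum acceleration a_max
ω = √(k/m) = √(24.2/0.7) = 5.88 rad/s
v_max = ωA = 5.88×0.08 = 0.4704 m/s
a_max = ω²A = 5.88²×0.08 = 2.766 m/s²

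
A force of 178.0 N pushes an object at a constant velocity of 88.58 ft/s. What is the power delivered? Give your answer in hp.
P = Fv = 178 N × 27 m/s = 4806 W = 6.445 hp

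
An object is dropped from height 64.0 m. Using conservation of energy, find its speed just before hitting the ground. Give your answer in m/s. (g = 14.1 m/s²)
mgh = ½mv² → v = √(2gh) = √(2×14.1×64) = 42.48 m/s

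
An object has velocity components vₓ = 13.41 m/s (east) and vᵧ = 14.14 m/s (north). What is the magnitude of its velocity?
|v| = √(vₓ² + vᵧ²) = √(13.41² + 14.14²) = √(379.768) = 19.49 m/s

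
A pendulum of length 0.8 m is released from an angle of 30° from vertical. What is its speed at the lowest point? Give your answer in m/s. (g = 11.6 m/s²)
h = L(1 − cosθ) = 0.8×(1 − cos30°) = 0.1072 m
v = √(2gh) = √(2×11.6×0.1072) = 1.577 m/s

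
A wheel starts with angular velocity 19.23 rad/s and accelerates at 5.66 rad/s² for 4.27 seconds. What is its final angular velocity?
ω = ω₀ + αt = 19.23 + 5.66 × 4.27 = 43.4 rad/s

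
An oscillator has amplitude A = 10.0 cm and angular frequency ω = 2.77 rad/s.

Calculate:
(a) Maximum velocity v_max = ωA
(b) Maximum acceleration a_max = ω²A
v_max = ωA = 2.77×0.1 = 0.277 m/s
a_max = ω²A = 2.77²×0.1 = 0.7673 m/s²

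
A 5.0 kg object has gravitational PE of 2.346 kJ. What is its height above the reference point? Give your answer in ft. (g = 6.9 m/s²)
PE = mgh → h = PE/(mg) = 2346 J / (5 kg × 6.9 m/s²) = 68 m = 223.1 ft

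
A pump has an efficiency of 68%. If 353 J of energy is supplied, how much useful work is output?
W_out = η × W_in = 0.68 × 353 = 240.04 J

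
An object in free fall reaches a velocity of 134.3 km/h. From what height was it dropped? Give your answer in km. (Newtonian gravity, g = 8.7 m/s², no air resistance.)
h = v²/(2g) (with unit conversion) = 0.07998 km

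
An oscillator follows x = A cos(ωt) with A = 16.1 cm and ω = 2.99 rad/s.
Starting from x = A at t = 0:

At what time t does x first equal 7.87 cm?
cos(ωt) = x/A = 7.87/16.1 = 0.4888
ωt = arccos(0.4888) = 1.06 rad
t = 1.06/2.99 = 0.3545 s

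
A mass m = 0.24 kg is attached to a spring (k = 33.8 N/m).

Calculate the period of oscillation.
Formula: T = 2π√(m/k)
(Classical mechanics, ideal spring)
T = 2π√(m/k) = 2π√(0.24/33.8) = 0.5295 s; f = 1/T = 1.889 Hz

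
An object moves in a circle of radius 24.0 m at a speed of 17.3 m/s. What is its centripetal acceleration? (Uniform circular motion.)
a_c = v²/r = 17.3²/24.0 = 299.29/24.0 = 12.47 m/s²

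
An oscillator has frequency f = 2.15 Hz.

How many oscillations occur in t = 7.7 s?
n = f×t = 2.15×7.7 = 16.55 oscillations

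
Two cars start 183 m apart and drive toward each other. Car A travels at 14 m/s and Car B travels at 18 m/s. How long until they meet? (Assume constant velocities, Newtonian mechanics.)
Combined speed: v_combined = 14 + 18 = 32 m/s
Time to meet: t = d/32 = 183/32 = 5.72 s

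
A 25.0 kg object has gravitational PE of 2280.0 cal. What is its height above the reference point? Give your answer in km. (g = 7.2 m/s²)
PE = mgh → h = PE/(mg) = 9540 J / (25 kg × 7.2 m/s²) = 53 m = 0.053 km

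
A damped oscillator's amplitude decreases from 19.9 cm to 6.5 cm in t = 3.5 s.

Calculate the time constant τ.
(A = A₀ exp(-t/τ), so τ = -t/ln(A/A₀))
A/A₀ = 6.5/19.9 = 0.3266; ln(A/A₀) = -1.119
τ = −t/ln(A/A₀) = −3.5/-1.119 = 3.128 s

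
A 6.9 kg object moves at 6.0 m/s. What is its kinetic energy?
KE = ½mv² = ½×6.9×6.0² = 124.2 J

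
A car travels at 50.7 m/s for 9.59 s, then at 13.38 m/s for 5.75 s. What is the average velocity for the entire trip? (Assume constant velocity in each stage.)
d₁ = v₁t₁ = 50.7 × 9.59 = 486.213 m
d₂ = v₂t₂ = 13.38 × 5.75 = 76.935 m
d_total = 563.15 m, t_total = 15.34 s
v_avg = d_total/t_total = 563.15/15.34 = 36.71 m/s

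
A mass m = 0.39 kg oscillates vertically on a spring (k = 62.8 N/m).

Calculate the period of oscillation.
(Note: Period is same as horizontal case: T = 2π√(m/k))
T = 2π√(m/k) = 2π√(0.39/62.8) = 0.4951 s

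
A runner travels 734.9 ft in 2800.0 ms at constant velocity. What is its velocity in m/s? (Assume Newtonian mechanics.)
v = d/t (with unit conversion) = 80.0 m/s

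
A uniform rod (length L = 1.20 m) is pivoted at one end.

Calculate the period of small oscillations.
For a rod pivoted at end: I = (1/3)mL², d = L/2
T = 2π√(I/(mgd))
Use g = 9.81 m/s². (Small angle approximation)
I/m = (1/3)L² = 0.48 m²; d = L/2 = 0.6 m
T = 2π√(I/(mgd)) = 2π√(0.48/(9.81×0.6)) = 1.794 s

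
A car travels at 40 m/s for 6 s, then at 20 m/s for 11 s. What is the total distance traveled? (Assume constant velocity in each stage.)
d₁ = v₁t₁ = 40 × 6 = 240 m
d₂ = v₂t₂ = 20 × 11 = 220 m
d_total = 240 + 220 = 460 m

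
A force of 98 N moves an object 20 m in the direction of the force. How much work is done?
W = Fd = 98×20 = 1960.0 J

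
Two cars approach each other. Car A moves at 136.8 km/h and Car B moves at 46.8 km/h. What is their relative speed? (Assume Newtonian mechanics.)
v_rel = v_A + v_B = 136.8 + 46.8 = 183.6 km/h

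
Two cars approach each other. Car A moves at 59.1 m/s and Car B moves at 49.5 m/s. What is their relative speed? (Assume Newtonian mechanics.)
v_rel = v_A + v_B = 59.1 + 49.5 = 108.6 m/s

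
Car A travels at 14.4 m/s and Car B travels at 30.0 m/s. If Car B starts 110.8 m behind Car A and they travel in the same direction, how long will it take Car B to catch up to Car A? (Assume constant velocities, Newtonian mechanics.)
Relative speed: v_rel = 30.0 - 14.4 = 15.6 m/s
Time to catch: t = d₀/v_rel = 110.8/15.6 = 7.1 s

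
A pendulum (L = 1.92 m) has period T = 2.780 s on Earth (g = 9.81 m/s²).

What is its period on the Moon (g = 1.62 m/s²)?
T = 2π√(L/g), so T_moon/T_earth = √(g_earth/g_moon)
T_moon = 2π√(1.92/1.62) = 6.84 s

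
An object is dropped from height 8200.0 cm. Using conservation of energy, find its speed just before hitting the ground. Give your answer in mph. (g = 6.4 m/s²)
mgh = ½mv² → v = √(2gh) = √(2×6.4×82) = 32.4 m/s = 72.47 mph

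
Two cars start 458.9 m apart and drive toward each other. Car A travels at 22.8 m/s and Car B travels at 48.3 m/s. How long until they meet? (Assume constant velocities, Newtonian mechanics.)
Combined speed: v_combined = 22.8 + 48.3 = 71.1 m/s
Time to meet: t = d/71.1 = 458.9/71.1 = 6.45 s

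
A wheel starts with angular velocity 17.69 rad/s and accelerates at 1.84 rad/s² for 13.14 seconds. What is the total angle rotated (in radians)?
θ = ω₀t + ½αt² = 17.69×13.14 + ½×1.84×13.14² = 391.29 rad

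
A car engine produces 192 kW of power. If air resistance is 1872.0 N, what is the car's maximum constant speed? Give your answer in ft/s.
P = Fv → v = P/F = 192000 W / 1872 N = 102.6 m/s = 336.5 ft/s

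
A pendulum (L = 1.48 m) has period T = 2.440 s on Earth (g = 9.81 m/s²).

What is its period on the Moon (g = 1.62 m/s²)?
T = 2π√(L/g), so T_moon/T_earth = √(g_earth/g_moon)
T_moon = 2π√(1.48/1.62) = 6.006 s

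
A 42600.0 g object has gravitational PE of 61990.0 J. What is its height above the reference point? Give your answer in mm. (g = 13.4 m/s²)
PE = mgh → h = PE/(mg) = 6.199e+04 J / (42.6 kg × 13.4 m/s²) = 108.6 m = 108600.0 mm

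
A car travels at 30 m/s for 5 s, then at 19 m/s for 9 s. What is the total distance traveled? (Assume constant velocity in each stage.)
d₁ = v₁t₁ = 30 × 5 = 150 m
d₂ = v₂t₂ = 19 × 9 = 171 m
d_total = 150 + 171 = 321 m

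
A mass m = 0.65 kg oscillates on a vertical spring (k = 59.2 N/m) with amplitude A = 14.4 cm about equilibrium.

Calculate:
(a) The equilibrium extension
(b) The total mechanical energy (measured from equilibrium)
x_eq = mg/k = 0.65×9.81/59.2 = 0.1077 m = 10.77 cm
E = ½kA² = ½×59.2×(0.144)² = 0.6138 J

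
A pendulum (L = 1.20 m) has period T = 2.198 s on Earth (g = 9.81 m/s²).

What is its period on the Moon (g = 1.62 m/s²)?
T = 2π√(L/g), so T_moon/T_earth = √(g_earth/g_moon)
T_moon = 2π√(1.2/1.62) = 5.408 s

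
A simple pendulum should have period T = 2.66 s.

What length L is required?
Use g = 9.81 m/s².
T = 2π√(L/g) → L = g(T/2π)² = 9.81×(2.66/2π)² = 1.758 m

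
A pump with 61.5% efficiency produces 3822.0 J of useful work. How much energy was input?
W_in = W_out/η = 3822.0/0.615 = 6214.6 J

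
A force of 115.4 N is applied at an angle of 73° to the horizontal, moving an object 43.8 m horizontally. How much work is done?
W = Fd cosθ = 115.4×43.8×cos(73°) = 1477.8 J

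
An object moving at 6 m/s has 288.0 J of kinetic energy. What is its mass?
KE = ½mv² → m = 2KE/v² = 2×288.0/6² = 16.0 kg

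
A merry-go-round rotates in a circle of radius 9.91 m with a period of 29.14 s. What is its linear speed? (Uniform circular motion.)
v = 2πr/T = 2π×9.91/29.14 = 2.14 m/s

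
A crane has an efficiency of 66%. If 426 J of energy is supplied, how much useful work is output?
W_out = η × W_in = 0.66 × 426 = 281.16 J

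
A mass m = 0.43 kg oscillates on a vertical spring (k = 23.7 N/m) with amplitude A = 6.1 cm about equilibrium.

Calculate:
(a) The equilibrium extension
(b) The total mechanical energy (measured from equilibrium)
x_eq = mg/k = 0.43×9.81/23.7 = 0.178 m = 17.8 cm
E = ½kA² = ½×23.7×(0.061)² = 0.04409 J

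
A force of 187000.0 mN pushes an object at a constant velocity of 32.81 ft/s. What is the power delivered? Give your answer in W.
P = Fv = 187 N × 10 m/s = 1870 W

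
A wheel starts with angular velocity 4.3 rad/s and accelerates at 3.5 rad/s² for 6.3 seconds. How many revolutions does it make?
θ = ω₀t + ½αt² = 4.3×6.3 + ½×3.5×6.3² = 96.55 rad
Revolutions = θ/(2π) = 96.55/(2π) = 15.37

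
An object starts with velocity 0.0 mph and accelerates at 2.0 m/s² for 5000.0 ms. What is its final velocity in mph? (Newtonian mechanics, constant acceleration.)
v = v₀ + at (with unit conversion) = 22.37 mph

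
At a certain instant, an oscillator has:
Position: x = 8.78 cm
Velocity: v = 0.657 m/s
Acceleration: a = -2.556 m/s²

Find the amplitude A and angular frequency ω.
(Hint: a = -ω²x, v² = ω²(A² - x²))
a = −ω²x → ω = √(|a|/x) = √(2.556/0.0878) = 5.396 rad/s
v² = ω²(A² − x²) → A = √(x² + v²/ω²) = √(0.0878² + 0.657²/5.396²) = 0.1501 m = 15.01 cm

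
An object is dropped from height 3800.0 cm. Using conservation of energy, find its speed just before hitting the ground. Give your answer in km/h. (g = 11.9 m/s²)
mgh = ½mv² → v = √(2gh) = √(2×11.9×38) = 30.07 m/s = 108.3 km/h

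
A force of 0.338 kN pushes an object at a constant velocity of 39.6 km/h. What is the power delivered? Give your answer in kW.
P = Fv = 338 N × 11 m/s = 3718 W = 3.718 kW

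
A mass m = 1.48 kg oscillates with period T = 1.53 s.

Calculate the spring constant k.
T = 2π√(m/k) → k = m(2π/T)² = 1.48×(2π/1.53)² = 24.96 N/m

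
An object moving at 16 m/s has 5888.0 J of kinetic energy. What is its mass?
KE = ½mv² → m = 2KE/v² = 2×5888.0/16² = 46.0 kg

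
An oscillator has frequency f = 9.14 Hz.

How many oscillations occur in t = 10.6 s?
n = f×t = 9.14×10.6 = 96.88 oscillations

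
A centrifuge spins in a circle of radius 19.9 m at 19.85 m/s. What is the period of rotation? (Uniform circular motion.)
T = 2πr/v = 2π×19.9/19.85 = 6.3 s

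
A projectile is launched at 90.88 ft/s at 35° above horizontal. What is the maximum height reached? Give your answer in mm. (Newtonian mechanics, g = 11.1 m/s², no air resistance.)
H = v₀²sin²(θ)/(2g) (with unit conversion) = 11370.0 mm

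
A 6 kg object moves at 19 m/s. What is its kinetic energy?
KE = ½mv² = ½×6×19² = 1083.0 J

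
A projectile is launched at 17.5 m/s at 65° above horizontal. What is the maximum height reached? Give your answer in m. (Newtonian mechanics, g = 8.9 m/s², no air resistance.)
H = v₀²sin²(θ)/(2g) = 14.13 m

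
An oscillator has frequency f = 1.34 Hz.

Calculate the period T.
T = 1/f = 1/1.34 = 0.7463 s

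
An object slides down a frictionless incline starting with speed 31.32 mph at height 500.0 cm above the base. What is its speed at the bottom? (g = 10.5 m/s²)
½mv₀² + mgh = ½mv² → v = √(v₀² + 2gh) = √(14² + 2×10.5×5) = 17.35 m/s = 38.81 mph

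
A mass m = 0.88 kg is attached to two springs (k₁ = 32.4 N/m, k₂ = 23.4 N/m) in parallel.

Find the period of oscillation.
k_eq = k₁+k₂ = 55.8 N/m
T = 2π√(m/k_eq) = 2π√(0.88/55.8) = 0.789 s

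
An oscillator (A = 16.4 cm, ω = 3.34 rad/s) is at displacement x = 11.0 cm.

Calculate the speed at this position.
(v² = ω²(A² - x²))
v = ω√(A² − x²) = 3.34×√(0.164² − 0.11²) = 0.4063 m/s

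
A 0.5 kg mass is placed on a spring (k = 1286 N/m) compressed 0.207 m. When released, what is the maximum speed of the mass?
½kx² = ½mv² → v = x√(k/m) = 0.207×√(1286/0.5) = 10.5 m/s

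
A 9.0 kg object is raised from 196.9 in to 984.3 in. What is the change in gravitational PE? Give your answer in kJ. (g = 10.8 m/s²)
ΔPE = mg(h₂ − h₁) = 9 kg × 10.8 m/s² × (25 − 5.001) m = 1944 J = 1.944 kJ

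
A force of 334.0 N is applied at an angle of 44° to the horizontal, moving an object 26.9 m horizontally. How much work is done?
W = Fd cosθ = 334.0×26.9×cos(44°) = 6463.0 J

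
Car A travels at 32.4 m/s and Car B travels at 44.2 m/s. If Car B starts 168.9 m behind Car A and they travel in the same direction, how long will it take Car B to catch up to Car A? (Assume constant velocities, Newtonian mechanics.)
Relative speed: v_rel = 44.2 - 32.4 = 11.8 m/s
Time to catch: t = d₀/v_rel = 168.9/11.8 = 14.31 s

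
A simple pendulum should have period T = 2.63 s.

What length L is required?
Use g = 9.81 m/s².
T = 2π√(L/g) → L = g(T/2π)² = 9.81×(2.63/2π)² = 1.719 m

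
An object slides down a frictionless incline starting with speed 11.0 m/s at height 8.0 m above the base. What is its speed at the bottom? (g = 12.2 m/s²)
½mv₀² + mgh = ½mv² → v = √(v₀² + 2gh) = √(11² + 2×12.2×8) = 17.78 m/s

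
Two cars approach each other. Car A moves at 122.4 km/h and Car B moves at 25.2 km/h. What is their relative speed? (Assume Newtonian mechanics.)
v_rel = v_A + v_B = 122.4 + 25.2 = 147.6 km/h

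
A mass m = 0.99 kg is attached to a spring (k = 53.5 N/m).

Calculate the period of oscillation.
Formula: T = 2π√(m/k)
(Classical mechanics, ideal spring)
T = 2π√(m/k) = 2π√(0.99/53.5) = 0.8547 s; f = 1/T = 1.17 Hz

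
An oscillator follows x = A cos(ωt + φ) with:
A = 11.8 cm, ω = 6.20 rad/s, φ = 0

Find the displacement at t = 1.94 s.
x = A cos(ωt + φ) = 11.8×cos(6.2×1.94 + 0) = 10.13 cm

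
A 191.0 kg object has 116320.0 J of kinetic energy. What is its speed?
KE = ½mv² → v = √(2KE/m) = √(2×116320.0/191.0) = 34.9 m/s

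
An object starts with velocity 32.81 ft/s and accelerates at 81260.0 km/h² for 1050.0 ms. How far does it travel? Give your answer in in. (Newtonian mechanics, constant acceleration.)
d = v₀t + ½at² (with unit conversion) = 549.5 in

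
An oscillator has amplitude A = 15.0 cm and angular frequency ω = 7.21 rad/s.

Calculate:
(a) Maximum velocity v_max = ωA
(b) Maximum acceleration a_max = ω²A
v_max = ωA = 7.21×0.15 = 1.082 m/s
a_max = ω²A = 7.21²×0.15 = 7.798 m/s²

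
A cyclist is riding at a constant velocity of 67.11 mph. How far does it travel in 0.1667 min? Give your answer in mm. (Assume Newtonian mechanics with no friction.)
d = vt (with unit conversion) = 300100.0 mm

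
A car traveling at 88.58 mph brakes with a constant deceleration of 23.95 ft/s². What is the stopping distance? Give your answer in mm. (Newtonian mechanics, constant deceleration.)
d = v₀² / (2a) (with unit conversion) = 107400.0 mm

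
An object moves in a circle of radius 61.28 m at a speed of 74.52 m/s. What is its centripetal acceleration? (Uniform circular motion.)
a_c = v²/r = 74.52²/61.28 = 5553.23/61.28 = 90.62 m/s²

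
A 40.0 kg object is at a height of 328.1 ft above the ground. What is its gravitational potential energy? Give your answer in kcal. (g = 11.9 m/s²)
PE = mgh = 40 kg × 11.9 m/s² × 100 m = 4.76e+04 J = 11.38 kcal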